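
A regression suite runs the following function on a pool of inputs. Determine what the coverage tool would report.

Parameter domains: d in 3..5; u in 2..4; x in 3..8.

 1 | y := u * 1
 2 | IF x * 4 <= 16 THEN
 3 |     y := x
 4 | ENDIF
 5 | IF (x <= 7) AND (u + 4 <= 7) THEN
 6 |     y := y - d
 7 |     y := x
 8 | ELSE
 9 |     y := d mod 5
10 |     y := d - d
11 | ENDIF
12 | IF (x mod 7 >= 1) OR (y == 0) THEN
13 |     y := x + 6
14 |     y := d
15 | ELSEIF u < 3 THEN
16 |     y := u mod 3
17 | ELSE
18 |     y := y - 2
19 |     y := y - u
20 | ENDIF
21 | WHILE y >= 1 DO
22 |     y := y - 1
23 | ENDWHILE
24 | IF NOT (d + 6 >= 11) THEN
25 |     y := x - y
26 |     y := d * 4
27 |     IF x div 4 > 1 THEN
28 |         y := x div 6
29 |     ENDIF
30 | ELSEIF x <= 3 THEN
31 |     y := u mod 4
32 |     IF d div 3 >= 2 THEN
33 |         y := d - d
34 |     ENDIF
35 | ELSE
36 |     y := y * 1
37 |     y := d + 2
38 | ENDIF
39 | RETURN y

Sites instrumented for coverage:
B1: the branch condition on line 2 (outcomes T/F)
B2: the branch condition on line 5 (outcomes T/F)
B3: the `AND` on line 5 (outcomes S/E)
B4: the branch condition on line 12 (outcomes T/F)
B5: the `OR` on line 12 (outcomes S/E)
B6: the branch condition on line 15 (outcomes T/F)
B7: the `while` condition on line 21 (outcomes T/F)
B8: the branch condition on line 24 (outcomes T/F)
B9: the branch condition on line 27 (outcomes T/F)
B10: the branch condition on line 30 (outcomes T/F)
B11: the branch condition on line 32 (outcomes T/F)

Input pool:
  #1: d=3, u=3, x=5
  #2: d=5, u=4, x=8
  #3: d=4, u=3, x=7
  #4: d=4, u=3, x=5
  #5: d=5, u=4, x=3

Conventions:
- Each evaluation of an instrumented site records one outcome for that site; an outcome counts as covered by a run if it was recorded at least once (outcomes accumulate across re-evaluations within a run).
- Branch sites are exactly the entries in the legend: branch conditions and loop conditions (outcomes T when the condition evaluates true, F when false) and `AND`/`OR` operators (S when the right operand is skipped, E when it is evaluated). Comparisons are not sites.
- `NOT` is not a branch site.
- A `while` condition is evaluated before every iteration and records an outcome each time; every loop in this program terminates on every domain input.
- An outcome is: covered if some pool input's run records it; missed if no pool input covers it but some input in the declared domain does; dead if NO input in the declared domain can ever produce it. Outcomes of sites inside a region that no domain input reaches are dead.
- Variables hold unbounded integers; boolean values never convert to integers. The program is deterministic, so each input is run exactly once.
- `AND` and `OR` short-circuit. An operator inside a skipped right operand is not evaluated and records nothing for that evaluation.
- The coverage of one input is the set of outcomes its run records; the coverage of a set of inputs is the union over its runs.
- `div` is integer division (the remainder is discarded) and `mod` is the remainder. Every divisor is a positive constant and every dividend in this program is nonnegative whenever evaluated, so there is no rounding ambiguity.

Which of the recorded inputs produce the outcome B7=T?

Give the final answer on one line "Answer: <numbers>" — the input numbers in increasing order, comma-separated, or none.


input #1 (d=3, u=3, x=5): records B7=T
input #2 (d=5, u=4, x=8): records B7=T
input #3 (d=4, u=3, x=7): records B7=T
input #4 (d=4, u=3, x=5): records B7=T
input #5 (d=5, u=4, x=3): records B7=T
Answer: 1, 2, 3, 4, 5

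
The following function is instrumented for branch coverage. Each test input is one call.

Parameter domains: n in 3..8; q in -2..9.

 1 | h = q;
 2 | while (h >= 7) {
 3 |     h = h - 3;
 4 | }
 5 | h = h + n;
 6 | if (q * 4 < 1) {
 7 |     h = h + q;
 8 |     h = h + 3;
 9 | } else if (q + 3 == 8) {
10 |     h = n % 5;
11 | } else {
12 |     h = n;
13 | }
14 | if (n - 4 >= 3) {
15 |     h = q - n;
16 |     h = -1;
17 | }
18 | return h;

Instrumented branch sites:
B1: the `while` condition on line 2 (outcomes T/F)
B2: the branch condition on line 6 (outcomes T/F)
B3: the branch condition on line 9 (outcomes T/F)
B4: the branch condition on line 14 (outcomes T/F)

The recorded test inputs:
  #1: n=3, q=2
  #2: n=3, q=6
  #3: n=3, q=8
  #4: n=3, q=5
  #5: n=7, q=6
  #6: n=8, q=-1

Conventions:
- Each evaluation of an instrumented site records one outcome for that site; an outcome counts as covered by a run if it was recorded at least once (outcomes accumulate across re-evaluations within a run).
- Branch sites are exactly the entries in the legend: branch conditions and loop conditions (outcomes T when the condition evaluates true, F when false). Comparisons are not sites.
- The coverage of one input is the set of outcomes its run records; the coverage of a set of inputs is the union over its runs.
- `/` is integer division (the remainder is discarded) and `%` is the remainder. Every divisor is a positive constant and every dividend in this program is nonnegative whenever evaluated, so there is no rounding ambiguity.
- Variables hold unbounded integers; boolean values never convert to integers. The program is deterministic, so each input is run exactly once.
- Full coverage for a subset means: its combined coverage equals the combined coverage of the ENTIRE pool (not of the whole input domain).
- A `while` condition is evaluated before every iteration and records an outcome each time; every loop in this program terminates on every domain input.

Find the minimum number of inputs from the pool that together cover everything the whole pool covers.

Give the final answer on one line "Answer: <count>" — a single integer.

input #1 (n=3, q=2): covers B1=F, B2=F, B3=F, B4=F
input #2 (n=3, q=6): covers B1=F, B2=F, B3=F, B4=F
input #3 (n=3, q=8): covers B1=T, B1=F, B2=F, B3=F, B4=F
input #4 (n=3, q=5): covers B1=F, B2=F, B3=T, B4=F
input #5 (n=7, q=6): covers B1=F, B2=F, B3=F, B4=T
input #6 (n=8, q=-1): covers B1=F, B2=T, B4=T
together the pool reaches 8 outcomes: B1=T, B1=F, B2=T, B2=F, B3=T, B3=F, B4=T, B4=F
size 1 is not enough: best union over all size-1 subsets is 5/8
size 2 is not enough: best union over all size-2 subsets is 7/8
the canonical winner is {3, 4, 6}: size 3, full 8-outcome coverage, earliest index list among size-3 covers

Answer: 3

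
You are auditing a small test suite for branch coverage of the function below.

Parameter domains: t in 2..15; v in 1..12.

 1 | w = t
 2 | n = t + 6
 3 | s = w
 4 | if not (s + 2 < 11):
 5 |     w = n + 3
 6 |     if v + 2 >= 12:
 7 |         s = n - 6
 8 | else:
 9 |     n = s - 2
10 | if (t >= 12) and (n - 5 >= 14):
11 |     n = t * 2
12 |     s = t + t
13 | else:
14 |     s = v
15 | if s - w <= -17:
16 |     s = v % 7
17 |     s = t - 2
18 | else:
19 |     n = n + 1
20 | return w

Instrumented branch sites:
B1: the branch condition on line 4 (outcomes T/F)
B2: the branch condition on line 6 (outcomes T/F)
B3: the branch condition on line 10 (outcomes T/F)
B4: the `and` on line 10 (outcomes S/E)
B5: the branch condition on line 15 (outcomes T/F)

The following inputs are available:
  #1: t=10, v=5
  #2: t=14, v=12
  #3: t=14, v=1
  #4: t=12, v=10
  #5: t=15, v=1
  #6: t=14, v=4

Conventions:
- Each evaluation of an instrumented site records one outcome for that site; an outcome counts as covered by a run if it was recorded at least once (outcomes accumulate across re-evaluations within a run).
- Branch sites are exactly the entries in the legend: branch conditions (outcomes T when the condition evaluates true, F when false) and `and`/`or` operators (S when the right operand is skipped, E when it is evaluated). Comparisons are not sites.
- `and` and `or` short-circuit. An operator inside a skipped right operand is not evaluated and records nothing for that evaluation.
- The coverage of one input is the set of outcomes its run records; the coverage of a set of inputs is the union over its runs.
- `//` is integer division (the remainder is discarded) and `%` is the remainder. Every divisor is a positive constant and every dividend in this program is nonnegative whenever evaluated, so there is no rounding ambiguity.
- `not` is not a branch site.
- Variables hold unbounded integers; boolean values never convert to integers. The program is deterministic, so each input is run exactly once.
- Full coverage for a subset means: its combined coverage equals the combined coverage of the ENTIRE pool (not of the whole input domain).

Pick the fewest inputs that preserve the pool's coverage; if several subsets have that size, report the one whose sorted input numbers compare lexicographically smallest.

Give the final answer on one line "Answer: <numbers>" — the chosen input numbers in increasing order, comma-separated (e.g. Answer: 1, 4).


test 1 (t=10, v=5) fires B1->T, B2->F, B4->S, B3->F, B5->F; hits B1=T, B2=F, B3=F, B4=S, B5=F
test 2 (t=14, v=12) fires B1->T, B2->T, B4->E, B3->T, B5->F; hits B1=T, B2=T, B3=T, B4=E, B5=F
test 3 (t=14, v=1) fires B1->T, B2->F, B4->E, B3->T, B5->F; hits B1=T, B2=F, B3=T, B4=E, B5=F
test 4 (t=12, v=10) fires B1->T, B2->T, B4->E, B3->F, B5->F; hits B1=T, B2=T, B3=F, B4=E, B5=F
test 5 (t=15, v=1) fires B1->T, B2->F, B4->E, B3->T, B5->F; hits B1=T, B2=F, B3=T, B4=E, B5=F
test 6 (t=14, v=4) fires B1->T, B2->F, B4->E, B3->T, B5->F; hits B1=T, B2=F, B3=T, B4=E, B5=F
the full pool covers 8 outcomes: B1=T, B2=T, B2=F, B3=T, B3=F, B4=S, B4=E, B5=F
no size-1 subset reaches all 8 outcomes (best union: 5/8)
size 2: inputs {1, 2} cover all 8 outcomes, and no lexicographically smaller subset of this size does
Answer: 1, 2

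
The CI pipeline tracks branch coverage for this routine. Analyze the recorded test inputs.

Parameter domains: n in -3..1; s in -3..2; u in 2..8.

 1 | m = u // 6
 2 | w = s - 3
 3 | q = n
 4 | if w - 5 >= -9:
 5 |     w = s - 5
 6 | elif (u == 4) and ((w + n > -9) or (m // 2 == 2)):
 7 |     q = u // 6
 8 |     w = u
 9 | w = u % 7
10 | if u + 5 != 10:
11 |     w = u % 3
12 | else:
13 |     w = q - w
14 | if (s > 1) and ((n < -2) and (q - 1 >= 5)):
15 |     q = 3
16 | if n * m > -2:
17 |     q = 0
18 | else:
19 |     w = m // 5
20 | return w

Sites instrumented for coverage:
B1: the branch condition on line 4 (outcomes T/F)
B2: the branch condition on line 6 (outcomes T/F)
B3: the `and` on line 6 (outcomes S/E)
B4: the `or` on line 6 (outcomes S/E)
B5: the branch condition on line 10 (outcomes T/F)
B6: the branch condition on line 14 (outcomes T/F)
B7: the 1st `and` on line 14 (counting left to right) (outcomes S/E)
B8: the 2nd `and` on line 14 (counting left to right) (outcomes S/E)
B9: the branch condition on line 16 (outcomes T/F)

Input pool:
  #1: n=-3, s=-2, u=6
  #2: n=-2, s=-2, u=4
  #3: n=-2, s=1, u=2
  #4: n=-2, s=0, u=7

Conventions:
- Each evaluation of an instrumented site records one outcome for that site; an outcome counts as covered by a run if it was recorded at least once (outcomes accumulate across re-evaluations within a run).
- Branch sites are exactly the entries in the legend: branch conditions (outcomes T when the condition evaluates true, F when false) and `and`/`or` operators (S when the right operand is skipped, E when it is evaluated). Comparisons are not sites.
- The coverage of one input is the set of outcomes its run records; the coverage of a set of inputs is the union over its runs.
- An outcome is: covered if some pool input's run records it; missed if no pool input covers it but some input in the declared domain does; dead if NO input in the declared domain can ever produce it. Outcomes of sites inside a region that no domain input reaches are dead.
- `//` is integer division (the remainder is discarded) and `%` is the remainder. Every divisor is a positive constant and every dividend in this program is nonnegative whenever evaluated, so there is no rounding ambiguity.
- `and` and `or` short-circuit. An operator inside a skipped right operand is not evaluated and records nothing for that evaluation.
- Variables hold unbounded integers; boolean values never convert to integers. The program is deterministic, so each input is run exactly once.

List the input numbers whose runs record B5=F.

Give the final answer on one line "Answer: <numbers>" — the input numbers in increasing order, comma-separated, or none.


input #1 (n=-3, s=-2, u=6): does not record B5=F
input #2 (n=-2, s=-2, u=4): does not record B5=F
input #3 (n=-2, s=1, u=2): does not record B5=F
input #4 (n=-2, s=0, u=7): does not record B5=F
Answer: none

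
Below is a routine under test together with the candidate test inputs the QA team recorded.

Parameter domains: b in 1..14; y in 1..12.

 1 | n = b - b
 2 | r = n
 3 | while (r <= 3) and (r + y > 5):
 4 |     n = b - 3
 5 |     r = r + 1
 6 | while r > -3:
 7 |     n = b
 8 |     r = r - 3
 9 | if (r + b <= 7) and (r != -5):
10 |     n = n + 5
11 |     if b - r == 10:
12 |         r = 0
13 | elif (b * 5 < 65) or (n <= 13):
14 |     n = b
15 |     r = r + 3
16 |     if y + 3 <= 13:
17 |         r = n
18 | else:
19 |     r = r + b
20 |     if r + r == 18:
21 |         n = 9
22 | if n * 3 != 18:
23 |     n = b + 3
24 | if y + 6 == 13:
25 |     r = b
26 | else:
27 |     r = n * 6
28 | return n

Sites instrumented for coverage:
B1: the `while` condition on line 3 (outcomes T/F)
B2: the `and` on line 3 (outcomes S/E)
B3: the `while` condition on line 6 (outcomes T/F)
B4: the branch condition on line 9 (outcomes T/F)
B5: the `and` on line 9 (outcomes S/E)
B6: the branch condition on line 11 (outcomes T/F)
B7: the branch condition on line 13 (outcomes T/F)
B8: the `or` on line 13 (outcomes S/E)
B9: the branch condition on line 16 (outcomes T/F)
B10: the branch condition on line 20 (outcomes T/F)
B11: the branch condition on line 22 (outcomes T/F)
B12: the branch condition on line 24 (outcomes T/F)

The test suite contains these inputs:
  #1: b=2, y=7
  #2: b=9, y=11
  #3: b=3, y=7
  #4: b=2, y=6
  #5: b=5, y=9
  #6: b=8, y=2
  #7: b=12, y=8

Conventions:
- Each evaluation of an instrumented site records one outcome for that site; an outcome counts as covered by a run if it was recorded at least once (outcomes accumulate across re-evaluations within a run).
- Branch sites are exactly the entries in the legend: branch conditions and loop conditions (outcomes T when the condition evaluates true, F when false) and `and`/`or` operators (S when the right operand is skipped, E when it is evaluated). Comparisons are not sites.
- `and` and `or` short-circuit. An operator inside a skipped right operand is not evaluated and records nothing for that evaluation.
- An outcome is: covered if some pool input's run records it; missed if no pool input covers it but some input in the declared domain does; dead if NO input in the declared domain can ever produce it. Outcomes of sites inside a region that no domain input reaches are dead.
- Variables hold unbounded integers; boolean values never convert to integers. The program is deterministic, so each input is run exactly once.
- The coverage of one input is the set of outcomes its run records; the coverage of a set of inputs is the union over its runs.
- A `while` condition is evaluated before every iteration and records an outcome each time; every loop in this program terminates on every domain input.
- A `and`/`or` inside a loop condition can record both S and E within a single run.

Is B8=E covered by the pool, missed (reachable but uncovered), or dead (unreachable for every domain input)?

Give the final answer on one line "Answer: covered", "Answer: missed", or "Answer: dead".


no pool input records B8=E
but domain input (b=13, y=1) does record it -> reachable, so missed
Answer: missed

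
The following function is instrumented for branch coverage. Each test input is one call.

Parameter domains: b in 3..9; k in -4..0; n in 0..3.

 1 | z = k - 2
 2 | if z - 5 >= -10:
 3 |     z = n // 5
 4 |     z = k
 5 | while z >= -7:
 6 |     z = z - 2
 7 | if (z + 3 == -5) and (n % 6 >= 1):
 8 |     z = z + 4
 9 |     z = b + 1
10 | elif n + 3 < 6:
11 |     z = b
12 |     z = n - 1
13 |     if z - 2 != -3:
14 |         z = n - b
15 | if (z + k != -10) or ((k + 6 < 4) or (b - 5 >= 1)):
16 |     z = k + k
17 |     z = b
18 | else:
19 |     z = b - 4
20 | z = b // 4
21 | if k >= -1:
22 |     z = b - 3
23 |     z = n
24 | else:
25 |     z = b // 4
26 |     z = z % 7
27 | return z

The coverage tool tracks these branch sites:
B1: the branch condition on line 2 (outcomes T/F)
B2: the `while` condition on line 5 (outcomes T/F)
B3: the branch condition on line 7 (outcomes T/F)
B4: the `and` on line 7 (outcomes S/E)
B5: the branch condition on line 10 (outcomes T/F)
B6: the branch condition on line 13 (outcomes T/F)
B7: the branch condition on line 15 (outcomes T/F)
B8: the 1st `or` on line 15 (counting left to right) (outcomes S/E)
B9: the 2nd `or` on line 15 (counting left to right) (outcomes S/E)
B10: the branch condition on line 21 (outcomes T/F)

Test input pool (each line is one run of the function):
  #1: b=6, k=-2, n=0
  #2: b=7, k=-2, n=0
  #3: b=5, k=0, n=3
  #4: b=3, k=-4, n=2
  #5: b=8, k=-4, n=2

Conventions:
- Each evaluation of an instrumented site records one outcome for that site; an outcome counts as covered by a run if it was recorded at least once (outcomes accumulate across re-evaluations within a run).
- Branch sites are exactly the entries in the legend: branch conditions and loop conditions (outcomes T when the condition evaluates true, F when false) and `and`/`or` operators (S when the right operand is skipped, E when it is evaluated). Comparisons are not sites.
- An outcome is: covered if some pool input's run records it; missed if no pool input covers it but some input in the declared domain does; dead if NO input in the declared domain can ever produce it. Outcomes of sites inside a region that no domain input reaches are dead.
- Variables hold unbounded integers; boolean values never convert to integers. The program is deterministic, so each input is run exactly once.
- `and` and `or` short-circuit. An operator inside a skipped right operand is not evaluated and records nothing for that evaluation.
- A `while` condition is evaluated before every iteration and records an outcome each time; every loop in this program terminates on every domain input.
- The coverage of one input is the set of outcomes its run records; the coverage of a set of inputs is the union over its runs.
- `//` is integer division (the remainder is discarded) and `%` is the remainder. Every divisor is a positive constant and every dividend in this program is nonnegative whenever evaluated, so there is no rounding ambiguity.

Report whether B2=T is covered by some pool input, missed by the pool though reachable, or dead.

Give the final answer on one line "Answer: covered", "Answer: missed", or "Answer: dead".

B2=T is recorded by pool input(s) 1, 2, 3, 4, 5 -> covered

Answer: covered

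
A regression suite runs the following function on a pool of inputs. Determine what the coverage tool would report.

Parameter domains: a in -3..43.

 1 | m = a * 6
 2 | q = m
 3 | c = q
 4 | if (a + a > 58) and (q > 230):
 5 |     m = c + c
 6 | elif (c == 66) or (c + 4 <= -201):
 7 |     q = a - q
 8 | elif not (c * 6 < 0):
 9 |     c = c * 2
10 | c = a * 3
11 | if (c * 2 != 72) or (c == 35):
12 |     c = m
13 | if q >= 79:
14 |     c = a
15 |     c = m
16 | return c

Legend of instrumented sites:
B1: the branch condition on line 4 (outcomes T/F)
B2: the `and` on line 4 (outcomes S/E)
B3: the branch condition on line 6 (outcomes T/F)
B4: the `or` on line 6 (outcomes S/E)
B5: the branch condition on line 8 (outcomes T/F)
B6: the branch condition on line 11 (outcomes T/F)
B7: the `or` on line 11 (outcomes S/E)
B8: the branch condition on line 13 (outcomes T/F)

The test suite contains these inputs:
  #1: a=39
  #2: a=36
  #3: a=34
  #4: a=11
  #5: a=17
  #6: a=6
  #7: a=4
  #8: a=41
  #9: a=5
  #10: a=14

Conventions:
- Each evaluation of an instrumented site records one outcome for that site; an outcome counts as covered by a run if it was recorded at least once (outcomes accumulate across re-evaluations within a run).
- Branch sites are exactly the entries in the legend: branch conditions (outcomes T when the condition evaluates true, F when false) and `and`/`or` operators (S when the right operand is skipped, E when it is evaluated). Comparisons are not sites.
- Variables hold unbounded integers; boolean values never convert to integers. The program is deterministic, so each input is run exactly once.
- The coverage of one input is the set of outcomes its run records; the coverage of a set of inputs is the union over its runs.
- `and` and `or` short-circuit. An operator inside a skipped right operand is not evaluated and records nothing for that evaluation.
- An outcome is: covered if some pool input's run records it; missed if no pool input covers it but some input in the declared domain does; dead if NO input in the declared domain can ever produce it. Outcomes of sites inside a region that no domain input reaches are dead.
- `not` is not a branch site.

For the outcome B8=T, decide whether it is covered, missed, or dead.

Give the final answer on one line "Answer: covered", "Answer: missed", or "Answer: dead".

B8=T is recorded by pool input(s) 1, 2, 3, 5, 8, 10 -> covered

Answer: covered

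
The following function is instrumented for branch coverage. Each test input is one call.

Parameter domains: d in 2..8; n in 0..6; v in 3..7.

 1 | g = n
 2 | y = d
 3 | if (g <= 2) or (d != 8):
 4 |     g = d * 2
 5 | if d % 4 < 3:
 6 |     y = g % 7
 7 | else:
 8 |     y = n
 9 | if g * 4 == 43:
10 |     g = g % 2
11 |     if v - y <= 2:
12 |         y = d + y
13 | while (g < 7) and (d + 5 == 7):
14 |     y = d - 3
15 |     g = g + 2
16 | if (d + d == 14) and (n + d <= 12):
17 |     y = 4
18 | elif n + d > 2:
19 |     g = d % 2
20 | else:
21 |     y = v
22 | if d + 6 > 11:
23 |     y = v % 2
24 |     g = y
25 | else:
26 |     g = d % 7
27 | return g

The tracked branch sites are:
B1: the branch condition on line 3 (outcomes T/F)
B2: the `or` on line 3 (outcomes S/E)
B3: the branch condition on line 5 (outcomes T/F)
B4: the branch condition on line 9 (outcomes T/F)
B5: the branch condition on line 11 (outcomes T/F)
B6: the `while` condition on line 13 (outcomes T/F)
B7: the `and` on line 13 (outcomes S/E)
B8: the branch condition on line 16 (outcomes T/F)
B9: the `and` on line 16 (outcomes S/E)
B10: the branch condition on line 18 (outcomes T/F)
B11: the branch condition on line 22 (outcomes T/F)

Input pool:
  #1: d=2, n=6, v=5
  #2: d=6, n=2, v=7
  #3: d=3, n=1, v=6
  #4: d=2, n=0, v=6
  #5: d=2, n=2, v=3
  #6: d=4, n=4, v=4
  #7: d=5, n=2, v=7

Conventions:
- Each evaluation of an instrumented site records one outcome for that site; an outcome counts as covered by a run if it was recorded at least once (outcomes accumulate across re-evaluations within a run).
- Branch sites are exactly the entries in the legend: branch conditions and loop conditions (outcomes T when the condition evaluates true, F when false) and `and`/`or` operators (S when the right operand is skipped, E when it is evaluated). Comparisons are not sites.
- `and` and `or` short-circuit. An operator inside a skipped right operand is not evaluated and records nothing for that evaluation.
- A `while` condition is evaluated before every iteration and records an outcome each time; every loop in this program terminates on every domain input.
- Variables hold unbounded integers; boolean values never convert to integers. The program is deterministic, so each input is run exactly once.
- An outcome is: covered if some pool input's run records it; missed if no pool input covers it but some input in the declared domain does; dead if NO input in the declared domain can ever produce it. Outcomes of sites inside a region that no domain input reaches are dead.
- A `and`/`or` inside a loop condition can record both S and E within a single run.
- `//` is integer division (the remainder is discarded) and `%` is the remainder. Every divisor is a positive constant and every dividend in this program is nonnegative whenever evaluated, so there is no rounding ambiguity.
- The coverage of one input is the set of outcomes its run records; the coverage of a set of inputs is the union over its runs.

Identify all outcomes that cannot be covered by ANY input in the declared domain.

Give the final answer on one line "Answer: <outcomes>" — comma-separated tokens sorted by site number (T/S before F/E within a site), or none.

exhaustive pass over the 245-input domain:
  B4=T: unreachable across the whole domain -> dead
  B5=T: unreachable across the whole domain -> dead
  B5=F: unreachable across the whole domain -> dead
  reachable outcomes have witnesses, e.g. B1=T (e.g. d=2, n=0, v=3), B1=F (e.g. d=8, n=3, v=3), B2=S (e.g. d=2, n=0, v=3), B2=E (e.g. d=2, n=3, v=3)

Answer: B4=T, B5=T, B5=F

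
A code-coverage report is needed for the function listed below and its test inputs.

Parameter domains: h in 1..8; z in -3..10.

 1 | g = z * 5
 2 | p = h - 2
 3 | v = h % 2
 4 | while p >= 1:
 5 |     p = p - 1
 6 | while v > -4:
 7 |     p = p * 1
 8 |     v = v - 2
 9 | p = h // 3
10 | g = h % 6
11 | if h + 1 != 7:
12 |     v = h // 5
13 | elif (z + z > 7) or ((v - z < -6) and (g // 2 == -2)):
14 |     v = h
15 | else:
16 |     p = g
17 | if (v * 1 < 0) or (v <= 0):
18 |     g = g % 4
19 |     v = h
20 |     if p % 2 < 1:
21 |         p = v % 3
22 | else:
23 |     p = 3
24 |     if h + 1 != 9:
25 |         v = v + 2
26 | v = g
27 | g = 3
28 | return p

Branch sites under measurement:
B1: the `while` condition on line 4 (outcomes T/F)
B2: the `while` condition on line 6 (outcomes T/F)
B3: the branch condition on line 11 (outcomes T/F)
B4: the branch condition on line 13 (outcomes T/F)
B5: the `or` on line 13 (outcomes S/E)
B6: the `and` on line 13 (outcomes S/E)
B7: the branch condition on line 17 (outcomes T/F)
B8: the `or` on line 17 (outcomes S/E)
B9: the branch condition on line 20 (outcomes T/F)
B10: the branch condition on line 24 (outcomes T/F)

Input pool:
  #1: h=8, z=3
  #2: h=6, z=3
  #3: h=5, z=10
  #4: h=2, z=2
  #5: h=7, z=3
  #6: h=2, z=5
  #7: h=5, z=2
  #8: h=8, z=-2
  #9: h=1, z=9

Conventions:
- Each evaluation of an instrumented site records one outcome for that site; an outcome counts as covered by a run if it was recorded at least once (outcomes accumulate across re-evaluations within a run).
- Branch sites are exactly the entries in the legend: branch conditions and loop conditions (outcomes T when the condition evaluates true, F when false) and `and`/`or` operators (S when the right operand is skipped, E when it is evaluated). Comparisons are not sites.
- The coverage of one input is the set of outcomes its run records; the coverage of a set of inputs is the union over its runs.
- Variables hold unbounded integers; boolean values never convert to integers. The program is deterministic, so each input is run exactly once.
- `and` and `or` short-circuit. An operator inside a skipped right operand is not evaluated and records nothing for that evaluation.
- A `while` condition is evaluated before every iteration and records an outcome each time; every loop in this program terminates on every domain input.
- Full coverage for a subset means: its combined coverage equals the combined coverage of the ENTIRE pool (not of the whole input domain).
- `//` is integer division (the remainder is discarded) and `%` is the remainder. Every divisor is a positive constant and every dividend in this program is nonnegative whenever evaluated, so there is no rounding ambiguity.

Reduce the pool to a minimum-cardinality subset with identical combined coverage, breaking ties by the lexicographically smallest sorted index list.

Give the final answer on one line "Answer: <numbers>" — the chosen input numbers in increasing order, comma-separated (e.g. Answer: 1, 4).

run #1 (h=8, z=3) runs B1->T, B1->T, B1->T, B1->T, B1->T, B1->T, B1->F, B2->T, B2->T, B2->F, B3->T, B8->E, B7->F, B10->F; records B1=T, B1=F, B2=T, B2=F, B3=T, B7=F, B8=E, B10=F
run #2 (h=6, z=3) runs B1->T, B1->T, B1->T, B1->T, B1->F, B2->T, B2->T, B2->F, B3->F, B5->E, B6->E, B4->F, B8->S, B7->T, ...; records B1=T, B1=F, B2=T, B2=F, B3=F, B4=F, B5=E, B6=E, B7=T, B8=S, B9=T
run #3 (h=5, z=10) runs B1->T, B1->T, B1->T, B1->F, B2->T, B2->T, B2->T, B2->F, B3->T, B8->E, B7->F, B10->T; records B1=T, B1=F, B2=T, B2=F, B3=T, B7=F, B8=E, B10=T
run #4 (h=2, z=2) runs B1->F, B2->T, B2->T, B2->F, B3->T, B8->E, B7->T, B9->T; records B1=F, B2=T, B2=F, B3=T, B7=T, B8=E, B9=T
run #5 (h=7, z=3) runs B1->T, B1->T, B1->T, B1->T, B1->T, B1->F, B2->T, B2->T, B2->T, B2->F, B3->T, B8->E, B7->F, B10->T; records B1=T, B1=F, B2=T, B2=F, B3=T, B7=F, B8=E, B10=T
run #6 (h=2, z=5) runs B1->F, B2->T, B2->T, B2->F, B3->T, B8->E, B7->T, B9->T; records B1=F, B2=T, B2=F, B3=T, B7=T, B8=E, B9=T
run #7 (h=5, z=2) runs B1->T, B1->T, B1->T, B1->F, B2->T, B2->T, B2->T, B2->F, B3->T, B8->E, B7->F, B10->T; records B1=T, B1=F, B2=T, B2=F, B3=T, B7=F, B8=E, B10=T
run #8 (h=8, z=-2) runs B1->T, B1->T, B1->T, B1->T, B1->T, B1->T, B1->F, B2->T, B2->T, B2->F, B3->T, B8->E, B7->F, B10->F; records B1=T, B1=F, B2=T, B2=F, B3=T, B7=F, B8=E, B10=F
run #9 (h=1, z=9) runs B1->F, B2->T, B2->T, B2->T, B2->F, B3->T, B8->E, B7->T, B9->T; records B1=F, B2=T, B2=F, B3=T, B7=T, B8=E, B9=T
union over all inputs: B1=T, B1=F, B2=T, B2=F, B3=T, B3=F, B4=F, B5=E, B6=E, B7=T, B7=F, B8=S, B8=E, B9=T, B10=T, B10=F (16 outcomes)
no size-1 subset reaches all 16 outcomes (best union: 11/16)
no size-2 subset reaches all 16 outcomes (best union: 15/16)
the canonical winner is {1, 2, 3}: size 3, full 16-outcome coverage, earliest index list among size-3 covers

Answer: 1, 2, 3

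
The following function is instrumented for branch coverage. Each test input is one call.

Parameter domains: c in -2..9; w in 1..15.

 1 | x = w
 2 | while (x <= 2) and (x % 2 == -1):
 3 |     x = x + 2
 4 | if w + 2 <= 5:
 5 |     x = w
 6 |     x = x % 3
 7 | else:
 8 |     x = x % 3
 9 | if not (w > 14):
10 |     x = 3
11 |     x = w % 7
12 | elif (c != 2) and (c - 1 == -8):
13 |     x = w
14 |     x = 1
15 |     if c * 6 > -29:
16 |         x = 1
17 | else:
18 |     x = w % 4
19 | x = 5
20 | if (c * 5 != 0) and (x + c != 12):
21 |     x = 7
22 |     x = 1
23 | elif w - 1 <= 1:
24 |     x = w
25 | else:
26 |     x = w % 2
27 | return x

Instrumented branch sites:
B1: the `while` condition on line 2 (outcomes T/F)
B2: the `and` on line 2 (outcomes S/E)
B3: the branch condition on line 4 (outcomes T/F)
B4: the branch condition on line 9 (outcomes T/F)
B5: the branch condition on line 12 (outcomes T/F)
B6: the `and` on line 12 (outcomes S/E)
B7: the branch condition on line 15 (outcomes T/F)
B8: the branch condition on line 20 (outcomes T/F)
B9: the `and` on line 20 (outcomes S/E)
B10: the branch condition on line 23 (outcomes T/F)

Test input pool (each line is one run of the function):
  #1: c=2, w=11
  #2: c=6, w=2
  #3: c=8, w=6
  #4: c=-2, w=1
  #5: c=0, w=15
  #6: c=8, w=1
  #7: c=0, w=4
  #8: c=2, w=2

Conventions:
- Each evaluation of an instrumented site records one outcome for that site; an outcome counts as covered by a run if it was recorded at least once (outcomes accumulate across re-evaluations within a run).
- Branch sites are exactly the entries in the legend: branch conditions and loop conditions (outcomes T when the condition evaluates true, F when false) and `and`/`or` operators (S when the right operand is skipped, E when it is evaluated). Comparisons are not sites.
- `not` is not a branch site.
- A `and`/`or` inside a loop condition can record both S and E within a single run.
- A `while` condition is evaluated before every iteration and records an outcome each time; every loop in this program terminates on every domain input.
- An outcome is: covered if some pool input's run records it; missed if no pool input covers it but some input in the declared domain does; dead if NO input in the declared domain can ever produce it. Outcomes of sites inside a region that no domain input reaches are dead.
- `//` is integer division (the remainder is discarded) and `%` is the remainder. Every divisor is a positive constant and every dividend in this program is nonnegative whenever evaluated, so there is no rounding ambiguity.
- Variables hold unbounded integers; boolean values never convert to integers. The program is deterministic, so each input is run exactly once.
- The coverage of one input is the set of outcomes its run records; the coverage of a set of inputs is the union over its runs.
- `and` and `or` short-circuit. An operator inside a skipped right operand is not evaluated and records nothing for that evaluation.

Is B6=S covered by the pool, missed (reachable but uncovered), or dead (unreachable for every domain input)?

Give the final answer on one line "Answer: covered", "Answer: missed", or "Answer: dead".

no pool input records B6=S
but domain input (c=2, w=15) does record it -> reachable, so missed

Answer: missed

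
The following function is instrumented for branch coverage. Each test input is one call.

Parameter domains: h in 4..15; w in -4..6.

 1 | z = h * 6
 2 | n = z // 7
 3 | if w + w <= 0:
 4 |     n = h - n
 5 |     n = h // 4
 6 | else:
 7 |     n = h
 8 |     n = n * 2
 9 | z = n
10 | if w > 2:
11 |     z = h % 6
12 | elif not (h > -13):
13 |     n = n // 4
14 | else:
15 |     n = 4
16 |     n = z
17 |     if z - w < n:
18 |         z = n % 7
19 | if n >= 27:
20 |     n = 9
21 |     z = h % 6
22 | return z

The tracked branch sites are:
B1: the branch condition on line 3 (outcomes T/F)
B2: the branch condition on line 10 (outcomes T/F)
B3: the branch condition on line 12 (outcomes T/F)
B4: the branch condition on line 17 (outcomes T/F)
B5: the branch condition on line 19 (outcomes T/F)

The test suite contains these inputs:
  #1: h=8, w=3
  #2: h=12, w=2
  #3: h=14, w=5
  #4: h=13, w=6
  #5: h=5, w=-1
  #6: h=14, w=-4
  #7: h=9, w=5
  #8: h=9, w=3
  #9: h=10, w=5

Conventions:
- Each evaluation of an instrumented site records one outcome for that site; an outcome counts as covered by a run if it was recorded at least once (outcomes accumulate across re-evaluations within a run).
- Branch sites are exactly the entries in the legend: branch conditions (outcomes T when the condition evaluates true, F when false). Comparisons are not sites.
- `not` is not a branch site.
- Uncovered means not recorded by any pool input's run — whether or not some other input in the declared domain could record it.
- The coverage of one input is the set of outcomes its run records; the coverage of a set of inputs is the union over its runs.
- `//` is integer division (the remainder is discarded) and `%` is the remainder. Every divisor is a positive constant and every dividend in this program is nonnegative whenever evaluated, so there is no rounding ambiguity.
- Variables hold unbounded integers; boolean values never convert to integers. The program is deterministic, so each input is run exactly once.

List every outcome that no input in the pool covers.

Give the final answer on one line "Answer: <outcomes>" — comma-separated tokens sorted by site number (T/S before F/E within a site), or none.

run #1 (h=8, w=3) runs B1->F, B2->T, B5->F; records B1=F, B2=T, B5=F
run #2 (h=12, w=2) runs B1->F, B2->F, B3->F, B4->T, B5->F; records B1=F, B2=F, B3=F, B4=T, B5=F
run #3 (h=14, w=5) runs B1->F, B2->T, B5->T; records B1=F, B2=T, B5=T
run #4 (h=13, w=6) runs B1->F, B2->T, B5->F; records B1=F, B2=T, B5=F
run #5 (h=5, w=-1) runs B1->T, B2->F, B3->F, B4->F, B5->F; records B1=T, B2=F, B3=F, B4=F, B5=F
run #6 (h=14, w=-4) runs B1->T, B2->F, B3->F, B4->F, B5->F; records B1=T, B2=F, B3=F, B4=F, B5=F
run #7 (h=9, w=5) runs B1->F, B2->T, B5->F; records B1=F, B2=T, B5=F
run #8 (h=9, w=3) runs B1->F, B2->T, B5->F; records B1=F, B2=T, B5=F
run #9 (h=10, w=5) runs B1->F, B2->T, B5->F; records B1=F, B2=T, B5=F
union over the pool: B1=T, B1=F, B2=T, B2=F, B3=F, B4=T, B4=F, B5=T, B5=F
uncovered (1 of 10): B3=T

Answer: B3=T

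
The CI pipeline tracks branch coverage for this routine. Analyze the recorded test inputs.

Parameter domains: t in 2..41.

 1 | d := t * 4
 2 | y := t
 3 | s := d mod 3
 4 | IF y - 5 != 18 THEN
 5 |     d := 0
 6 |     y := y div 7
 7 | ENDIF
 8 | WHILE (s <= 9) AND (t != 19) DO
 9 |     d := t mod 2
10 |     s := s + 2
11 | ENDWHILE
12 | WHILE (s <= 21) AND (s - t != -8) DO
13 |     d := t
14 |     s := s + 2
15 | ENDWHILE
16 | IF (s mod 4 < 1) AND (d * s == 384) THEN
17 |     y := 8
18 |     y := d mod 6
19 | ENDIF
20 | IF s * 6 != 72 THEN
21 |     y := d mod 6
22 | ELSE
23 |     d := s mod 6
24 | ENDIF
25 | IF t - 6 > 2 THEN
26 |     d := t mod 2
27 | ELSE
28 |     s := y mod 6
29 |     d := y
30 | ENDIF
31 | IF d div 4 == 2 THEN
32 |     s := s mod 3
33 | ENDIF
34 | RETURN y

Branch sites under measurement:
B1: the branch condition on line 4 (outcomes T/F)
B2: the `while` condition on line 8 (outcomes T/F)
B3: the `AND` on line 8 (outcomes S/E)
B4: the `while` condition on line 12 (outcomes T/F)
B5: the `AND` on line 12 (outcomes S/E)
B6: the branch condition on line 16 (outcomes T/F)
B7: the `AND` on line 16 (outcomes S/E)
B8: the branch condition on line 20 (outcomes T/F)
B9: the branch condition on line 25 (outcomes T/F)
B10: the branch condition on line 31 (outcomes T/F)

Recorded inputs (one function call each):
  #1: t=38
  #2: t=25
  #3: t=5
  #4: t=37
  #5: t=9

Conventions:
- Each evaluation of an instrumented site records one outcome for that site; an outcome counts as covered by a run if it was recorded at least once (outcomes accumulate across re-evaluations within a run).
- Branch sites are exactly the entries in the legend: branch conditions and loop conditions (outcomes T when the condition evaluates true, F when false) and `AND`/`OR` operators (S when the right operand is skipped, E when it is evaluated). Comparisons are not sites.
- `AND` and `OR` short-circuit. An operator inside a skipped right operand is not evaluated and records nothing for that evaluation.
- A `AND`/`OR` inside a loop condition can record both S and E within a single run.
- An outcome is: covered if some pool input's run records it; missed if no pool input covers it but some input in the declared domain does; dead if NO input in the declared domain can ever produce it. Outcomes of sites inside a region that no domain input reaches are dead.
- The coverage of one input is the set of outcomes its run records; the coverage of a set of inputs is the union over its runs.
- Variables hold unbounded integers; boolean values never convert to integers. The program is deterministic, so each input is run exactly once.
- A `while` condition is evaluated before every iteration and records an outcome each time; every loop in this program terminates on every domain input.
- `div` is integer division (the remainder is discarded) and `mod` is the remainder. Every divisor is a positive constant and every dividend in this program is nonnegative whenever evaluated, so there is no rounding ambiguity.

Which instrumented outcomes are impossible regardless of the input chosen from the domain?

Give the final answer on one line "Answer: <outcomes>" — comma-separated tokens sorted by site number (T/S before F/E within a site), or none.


checking every outcome against all 40 domain inputs:
  B10=T: zero occurrences over every domain input -> dead
  reachable outcomes have witnesses, e.g. B1=T (e.g. t=2), B1=F (e.g. t=23), B2=T (e.g. t=2), B2=F (e.g. t=2)
Answer: B10=T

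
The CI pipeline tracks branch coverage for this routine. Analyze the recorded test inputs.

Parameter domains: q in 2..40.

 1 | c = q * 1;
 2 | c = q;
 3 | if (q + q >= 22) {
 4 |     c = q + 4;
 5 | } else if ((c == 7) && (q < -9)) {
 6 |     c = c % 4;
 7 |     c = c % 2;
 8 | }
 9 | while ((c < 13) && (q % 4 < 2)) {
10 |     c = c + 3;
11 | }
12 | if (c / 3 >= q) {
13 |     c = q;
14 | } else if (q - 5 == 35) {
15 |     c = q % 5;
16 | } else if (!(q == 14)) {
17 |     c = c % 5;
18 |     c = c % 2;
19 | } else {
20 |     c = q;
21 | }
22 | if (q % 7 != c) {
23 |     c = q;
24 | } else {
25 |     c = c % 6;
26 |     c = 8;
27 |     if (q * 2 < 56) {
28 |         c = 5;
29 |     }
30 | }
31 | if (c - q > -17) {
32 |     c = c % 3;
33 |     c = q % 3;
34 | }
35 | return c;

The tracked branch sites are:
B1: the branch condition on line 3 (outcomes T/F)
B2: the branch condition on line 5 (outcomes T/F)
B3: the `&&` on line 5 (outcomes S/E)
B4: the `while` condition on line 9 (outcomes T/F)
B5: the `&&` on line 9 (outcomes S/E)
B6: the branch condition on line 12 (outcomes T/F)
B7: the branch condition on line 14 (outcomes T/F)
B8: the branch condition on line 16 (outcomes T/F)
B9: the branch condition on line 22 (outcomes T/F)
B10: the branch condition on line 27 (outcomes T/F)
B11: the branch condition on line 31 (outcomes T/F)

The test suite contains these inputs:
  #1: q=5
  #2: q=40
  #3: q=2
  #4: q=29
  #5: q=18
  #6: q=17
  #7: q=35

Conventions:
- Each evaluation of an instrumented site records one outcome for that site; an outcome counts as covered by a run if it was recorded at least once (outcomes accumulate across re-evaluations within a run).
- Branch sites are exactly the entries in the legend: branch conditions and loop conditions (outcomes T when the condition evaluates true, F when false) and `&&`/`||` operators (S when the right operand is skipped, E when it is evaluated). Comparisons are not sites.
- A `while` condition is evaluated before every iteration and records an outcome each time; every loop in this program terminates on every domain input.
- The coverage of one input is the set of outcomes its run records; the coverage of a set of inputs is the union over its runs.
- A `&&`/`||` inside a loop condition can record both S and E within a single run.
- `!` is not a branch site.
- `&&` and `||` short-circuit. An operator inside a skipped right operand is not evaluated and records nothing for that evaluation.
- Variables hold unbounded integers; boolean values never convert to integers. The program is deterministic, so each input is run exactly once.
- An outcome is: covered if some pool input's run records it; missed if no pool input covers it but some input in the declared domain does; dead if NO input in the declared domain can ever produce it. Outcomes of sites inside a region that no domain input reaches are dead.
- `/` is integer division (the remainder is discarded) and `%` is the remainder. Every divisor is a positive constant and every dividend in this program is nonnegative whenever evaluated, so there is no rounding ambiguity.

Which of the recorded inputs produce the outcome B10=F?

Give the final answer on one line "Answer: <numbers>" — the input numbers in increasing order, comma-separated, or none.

input #1 (q=5): does not produce B10=F
input #2 (q=40): does not produce B10=F
input #3 (q=2): does not produce B10=F
input #4 (q=29): produces B10=F
input #5 (q=18): does not produce B10=F
input #6 (q=17): does not produce B10=F
input #7 (q=35): produces B10=F

Answer: 4, 7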